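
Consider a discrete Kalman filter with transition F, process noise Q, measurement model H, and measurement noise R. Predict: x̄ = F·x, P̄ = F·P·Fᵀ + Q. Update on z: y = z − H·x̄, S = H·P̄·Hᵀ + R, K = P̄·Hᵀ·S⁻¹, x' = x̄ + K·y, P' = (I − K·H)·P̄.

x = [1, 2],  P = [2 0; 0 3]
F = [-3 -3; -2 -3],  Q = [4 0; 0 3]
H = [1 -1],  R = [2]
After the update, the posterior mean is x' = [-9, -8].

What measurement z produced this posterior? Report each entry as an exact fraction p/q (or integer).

z = [-1]

x̄ = F·x = [-9, -8]
P̄ = F·P·Fᵀ + Q = [49 39; 39 38]
S = H·P̄·Hᵀ + R = [11]
K = P̄·Hᵀ·S⁻¹ = [10/11; 1/11]
x' − x̄ = [0, 0] = K·y
y = (KᵀK)⁻¹·Kᵀ·(x' − x̄) = [0]
z = y + H·x̄ = [0] + [-1] = [-1]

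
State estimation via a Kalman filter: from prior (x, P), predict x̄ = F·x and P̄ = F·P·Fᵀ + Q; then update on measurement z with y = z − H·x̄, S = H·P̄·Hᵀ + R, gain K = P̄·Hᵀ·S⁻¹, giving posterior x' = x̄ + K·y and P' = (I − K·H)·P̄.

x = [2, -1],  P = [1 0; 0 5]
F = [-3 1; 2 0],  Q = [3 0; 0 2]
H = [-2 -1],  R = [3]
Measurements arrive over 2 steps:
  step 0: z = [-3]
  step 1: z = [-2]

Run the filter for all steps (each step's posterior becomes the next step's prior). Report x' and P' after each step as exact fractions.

step 0: x̄ = F·x = [-7, 4]
step 0: P̄ = F·P·Fᵀ + Q = [17 -6; -6 6]
step 0: y = z − H·x̄ = [-13]
step 0: S = H·P̄·Hᵀ + R = [53]
step 0: K = P̄·Hᵀ·S⁻¹ = [-28/53; 6/53]
step 0: x' = x̄ + K·y = [-7/53, 134/53]
step 0: P' = (I − K·H)·P̄ = [117/53 -150/53; -150/53 282/53]
step 1: x̄ = F·x = [155/53, -14/53]
step 1: P̄ = F·P·Fᵀ + Q = [2394/53 -1002/53; -1002/53 574/53]
step 1: y = z − H·x̄ = [190/53]
step 1: S = H·P̄·Hᵀ + R = [6301/53]
step 1: K = P̄·Hᵀ·S⁻¹ = [-3786/6301; 1430/6301]
step 1: x' = x̄ + K·y = [4855/6301, 3462/6301]
step 1: P' = (I − K·H)·P̄ = [14166/6301 -16974/6301; -16974/6301 29658/6301]

step 0: x' = [-7/53, 134/53], P' = [117/53 -150/53; -150/53 282/53]
step 1: x' = [4855/6301, 3462/6301], P' = [14166/6301 -16974/6301; -16974/6301 29658/6301]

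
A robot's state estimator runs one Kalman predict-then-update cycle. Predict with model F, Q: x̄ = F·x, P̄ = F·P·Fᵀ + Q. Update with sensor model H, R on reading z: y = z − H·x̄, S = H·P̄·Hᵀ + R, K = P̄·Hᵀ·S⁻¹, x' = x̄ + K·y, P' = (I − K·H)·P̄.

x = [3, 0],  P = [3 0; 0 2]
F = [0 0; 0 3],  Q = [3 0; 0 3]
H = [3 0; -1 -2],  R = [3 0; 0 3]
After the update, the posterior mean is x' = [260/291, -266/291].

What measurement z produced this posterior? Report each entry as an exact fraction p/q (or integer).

z = [3, 1]

x̄ = F·x = [0, 0]
P̄ = F·P·Fᵀ + Q = [3 0; 0 21]
S = H·P̄·Hᵀ + R = [30 -9; -9 90]
K = P̄·Hᵀ·S⁻¹ = [29/97 -1/291; -14/97 -140/291]
x' − x̄ = [260/291, -266/291] = K·y
y = (KᵀK)⁻¹·Kᵀ·(x' − x̄) = [3, 1]
z = y + H·x̄ = [3, 1] + [0, 0] = [3, 1]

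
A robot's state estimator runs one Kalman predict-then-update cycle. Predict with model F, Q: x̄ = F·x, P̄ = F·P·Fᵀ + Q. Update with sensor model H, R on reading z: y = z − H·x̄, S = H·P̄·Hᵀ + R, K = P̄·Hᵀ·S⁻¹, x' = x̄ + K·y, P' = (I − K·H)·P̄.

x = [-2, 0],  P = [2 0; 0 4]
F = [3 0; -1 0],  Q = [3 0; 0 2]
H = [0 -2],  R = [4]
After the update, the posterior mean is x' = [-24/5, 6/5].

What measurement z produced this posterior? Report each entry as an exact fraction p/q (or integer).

z = [-2]

x̄ = F·x = [-6, 2]
P̄ = F·P·Fᵀ + Q = [21 -6; -6 4]
S = H·P̄·Hᵀ + R = [20]
K = P̄·Hᵀ·S⁻¹ = [3/5; -2/5]
x' − x̄ = [6/5, -4/5] = K·y
y = (KᵀK)⁻¹·Kᵀ·(x' − x̄) = [2]
z = y + H·x̄ = [2] + [-4] = [-2]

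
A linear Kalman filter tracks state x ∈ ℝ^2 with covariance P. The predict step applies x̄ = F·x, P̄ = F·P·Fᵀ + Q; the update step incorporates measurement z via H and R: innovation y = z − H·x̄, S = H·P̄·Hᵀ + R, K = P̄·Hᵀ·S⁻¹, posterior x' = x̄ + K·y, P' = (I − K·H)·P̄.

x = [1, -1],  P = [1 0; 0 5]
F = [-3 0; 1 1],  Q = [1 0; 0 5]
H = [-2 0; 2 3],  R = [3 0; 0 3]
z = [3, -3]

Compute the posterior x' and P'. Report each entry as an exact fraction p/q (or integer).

x̄ = F·x = [-3, 0]
P̄ = F·P·Fᵀ + Q = [10 -3; -3 11]
y = z − H·x̄ = [-3, 3]
S = H·P̄·Hᵀ + R = [43 -22; -22 106]
K = P̄·Hᵀ·S⁻¹ = [-313/679 11/1358; 205/679 431/1358]
x' = x̄ + K·y = [-309/194, 9/194]
P' = (I − K·H)·P̄ = [939/1358 -615/1358; -615/1358 841/1358]

x' = [-309/194, 9/194]
P' = [939/1358 -615/1358; -615/1358 841/1358]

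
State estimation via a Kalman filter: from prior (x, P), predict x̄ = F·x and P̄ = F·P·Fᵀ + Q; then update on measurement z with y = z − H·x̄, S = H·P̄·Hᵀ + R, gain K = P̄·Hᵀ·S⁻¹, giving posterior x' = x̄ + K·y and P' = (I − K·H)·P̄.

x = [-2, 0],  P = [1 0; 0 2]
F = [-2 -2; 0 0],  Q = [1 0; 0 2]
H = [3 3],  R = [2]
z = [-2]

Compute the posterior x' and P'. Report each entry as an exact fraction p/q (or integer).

x' = [2/137, -84/137]
P' = [260/137 -234/137; -234/137 238/137]

x̄ = F·x = [4, 0]
P̄ = F·P·Fᵀ + Q = [13 0; 0 2]
y = z − H·x̄ = [-14]
S = H·P̄·Hᵀ + R = [137]
K = P̄·Hᵀ·S⁻¹ = [39/137; 6/137]
x' = x̄ + K·y = [2/137, -84/137]
P' = (I − K·H)·P̄ = [260/137 -234/137; -234/137 238/137]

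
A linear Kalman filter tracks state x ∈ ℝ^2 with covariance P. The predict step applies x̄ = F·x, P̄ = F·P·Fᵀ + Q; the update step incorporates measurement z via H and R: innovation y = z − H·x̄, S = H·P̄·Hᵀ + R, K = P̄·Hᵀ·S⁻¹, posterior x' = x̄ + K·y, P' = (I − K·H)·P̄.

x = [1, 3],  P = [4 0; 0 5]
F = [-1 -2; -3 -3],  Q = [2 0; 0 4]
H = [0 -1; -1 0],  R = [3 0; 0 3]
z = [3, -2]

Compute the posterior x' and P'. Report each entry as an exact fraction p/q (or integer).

x' = [167/394, -2013/788]
P' = [393/197 189/394; 189/394 2103/788]

x̄ = F·x = [-7, -12]
P̄ = F·P·Fᵀ + Q = [26 42; 42 85]
y = z − H·x̄ = [-9, -9]
S = H·P̄·Hᵀ + R = [88 42; 42 29]
K = P̄·Hᵀ·S⁻¹ = [-63/394 -131/197; -701/788 -63/394]
x' = x̄ + K·y = [167/394, -2013/788]
P' = (I − K·H)·P̄ = [393/197 189/394; 189/394 2103/788]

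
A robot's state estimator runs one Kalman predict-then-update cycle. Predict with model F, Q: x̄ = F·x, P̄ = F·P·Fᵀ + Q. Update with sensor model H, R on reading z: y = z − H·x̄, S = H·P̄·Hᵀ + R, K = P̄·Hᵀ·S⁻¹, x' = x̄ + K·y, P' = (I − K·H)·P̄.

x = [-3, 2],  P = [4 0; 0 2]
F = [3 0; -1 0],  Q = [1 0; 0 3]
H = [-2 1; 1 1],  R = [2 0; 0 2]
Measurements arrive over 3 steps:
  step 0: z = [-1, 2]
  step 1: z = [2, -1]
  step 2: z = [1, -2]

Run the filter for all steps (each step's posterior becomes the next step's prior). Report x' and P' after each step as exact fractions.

step 0: x̄ = F·x = [-9, 3]
step 0: P̄ = F·P·Fᵀ + Q = [37 -12; -12 7]
step 0: y = z − H·x̄ = [-22, 8]
step 0: S = H·P̄·Hᵀ + R = [205 -55; -55 22]
step 0: K = P̄·Hᵀ·S⁻¹ = [-47/135 79/297; 37/135 136/297]
step 0: x' = x̄ + K·y = [1169/1485, 941/1485]
step 0: P' = (I − K·H)·P̄ = [608/1485 182/1485; 182/1485 1178/1485]
step 1: x̄ = F·x = [1169/495, -1169/1485]
step 1: P̄ = F·P·Fᵀ + Q = [773/165 -608/495; -608/495 5063/1485]
step 1: y = z − H·x̄ = [11153/1485, -3823/1485]
step 1: S = H·P̄·Hᵀ + R = [43157/1485 -7027/1485; -7027/1485 11342/1485]
step 1: K = P̄·Hᵀ·S⁻¹ = [-95913/296369 74703/296369; 81859/296369 135352/296369]
step 1: x' = x̄ + K·y = [-212755/296369, 33042/296369]
step 1: P' = (I − K·H)·P̄ = [113744/296369 35662/296369; 35662/296369 235042/296369]
step 2: x̄ = F·x = [-638265/296369, 212755/296369]
step 2: P̄ = F·P·Fᵀ + Q = [1320065/296369 -341232/296369; -341232/296369 1002851/296369]
step 2: y = z − H·x̄ = [-1192916/296369, -167228/296369]
step 2: S = H·P̄·Hᵀ + R = [8240777/296369 -1296047/296369; -1296047/296369 2233190/296369]
step 2: K = P̄·Hᵀ·S⁻¹ = [-18184541/56427909 14179483/56427909; 15592447/56427909 25766872/56427909]
step 2: x' = x̄ + K·y = [-56330237/56427909, -36792317/56427909]
step 2: P' = (I − K·H)·P̄ = [21576016/56427909 6782950/56427909; 6782950/56427909 44750794/56427909]

step 0: x' = [1169/1485, 941/1485], P' = [608/1485 182/1485; 182/1485 1178/1485]
step 1: x' = [-212755/296369, 33042/296369], P' = [113744/296369 35662/296369; 35662/296369 235042/296369]
step 2: x' = [-56330237/56427909, -36792317/56427909], P' = [21576016/56427909 6782950/56427909; 6782950/56427909 44750794/56427909]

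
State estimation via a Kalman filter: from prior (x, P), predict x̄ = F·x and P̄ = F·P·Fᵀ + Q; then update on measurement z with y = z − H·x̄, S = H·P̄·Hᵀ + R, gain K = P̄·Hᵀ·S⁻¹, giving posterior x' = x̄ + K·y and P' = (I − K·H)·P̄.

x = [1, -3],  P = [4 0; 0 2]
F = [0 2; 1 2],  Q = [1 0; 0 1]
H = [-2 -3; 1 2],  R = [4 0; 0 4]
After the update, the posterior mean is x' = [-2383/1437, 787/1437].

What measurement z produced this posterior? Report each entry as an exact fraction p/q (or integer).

x̄ = F·x = [-6, -5]
P̄ = F·P·Fᵀ + Q = [9 8; 8 13]
S = H·P̄·Hᵀ + R = [253 -152; -152 97]
K = P̄·Hᵀ·S⁻¹ = [-274/1437 -59/1437; -167/1437 242/1437]
x' − x̄ = [6239/1437, 7972/1437] = K·y
y = (KᵀK)⁻¹·Kᵀ·(x' − x̄) = [-26, 15]
z = y + H·x̄ = [-26, 15] + [27, -16] = [1, -1]

z = [1, -1]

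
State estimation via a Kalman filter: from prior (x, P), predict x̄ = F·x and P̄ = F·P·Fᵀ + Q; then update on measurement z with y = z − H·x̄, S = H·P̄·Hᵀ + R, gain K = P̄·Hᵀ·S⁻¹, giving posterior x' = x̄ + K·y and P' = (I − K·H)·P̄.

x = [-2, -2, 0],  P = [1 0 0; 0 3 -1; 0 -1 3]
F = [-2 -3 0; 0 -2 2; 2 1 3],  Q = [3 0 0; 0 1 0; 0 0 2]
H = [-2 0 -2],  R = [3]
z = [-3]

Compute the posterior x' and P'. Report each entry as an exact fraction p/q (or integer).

x̄ = F·x = [10, 4, -6]
P̄ = F·P·Fᵀ + Q = [34 24 -4; 24 33 16; -4 16 30]
y = z − H·x̄ = [5]
S = H·P̄·Hᵀ + R = [227]
K = P̄·Hᵀ·S⁻¹ = [-60/227; -80/227; -52/227]
x' = x̄ + K·y = [1970/227, 508/227, -1622/227]
P' = (I − K·H)·P̄ = [4118/227 648/227 -4028/227; 648/227 1091/227 -528/227; -4028/227 -528/227 4106/227]

x' = [1970/227, 508/227, -1622/227]
P' = [4118/227 648/227 -4028/227; 648/227 1091/227 -528/227; -4028/227 -528/227 4106/227]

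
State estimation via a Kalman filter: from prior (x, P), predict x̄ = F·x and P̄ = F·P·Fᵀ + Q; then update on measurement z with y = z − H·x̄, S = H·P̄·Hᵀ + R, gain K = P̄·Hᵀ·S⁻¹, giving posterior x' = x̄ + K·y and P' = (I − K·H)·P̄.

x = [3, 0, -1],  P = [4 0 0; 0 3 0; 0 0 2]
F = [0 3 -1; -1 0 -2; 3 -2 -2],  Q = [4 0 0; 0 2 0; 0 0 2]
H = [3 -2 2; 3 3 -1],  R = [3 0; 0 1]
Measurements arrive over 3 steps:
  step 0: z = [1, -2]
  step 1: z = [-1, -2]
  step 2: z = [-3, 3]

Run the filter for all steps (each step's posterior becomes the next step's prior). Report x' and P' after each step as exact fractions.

step 0: x' = [-269728/266223, 418093/266223, 982087/266223], P' = [396631/266223 -840274/266223 -1379224/266223; -840274/266223 1889314/266223 3122848/266223; -1379224/266223 3122848/266223 5278990/266223]
step 1: x' = [1339145236/4428194189, -8838675996/4428194189, -13544769670/4428194189], P' = [24607075060/4428194189 -55010656930/4428194189 -92470511950/4428194189; -55010656930/4428194189 124878874391/4428194189 210250778813/4428194189; -92470511950/4428194189 210250778813/4428194189 355888009247/4428194189]
step 2: x' = [-105030546519874/220991992180119, 132860015851258/73663997393373, 74789975496142/73663997393373], P' = [1605655169490844/220991992180119 -1201177608439216/73663997393373 -2021540385974512/73663997393373; -1201177608439216/73663997393373 909165488377546/24554665797791 1531953024052132/24554665797791; -2021540385974512/73663997393373 1531953024052132/24554665797791 2591904948787870/24554665797791]

step 0: x̄ = F·x = [1, -1, 11]
step 0: P̄ = F·P·Fᵀ + Q = [33 4 -14; 4 14 -4; -14 -4 58]
step 0: y = z − H·x̄ = [-26, 9]
step 0: S = H·P̄·Hᵀ + R = [404 35; 35 662]
step 0: K = P̄·Hᵀ·S⁻¹ = [37331/266223 48295/266223; -17918/266223 24272/266223; 58204/266223 -48118/266223]
step 0: x' = x̄ + K·y = [-269728/266223, 418093/266223, 982087/266223]
step 0: P' = (I − K·H)·P̄ = [396631/266223 -840274/266223 -1379224/266223; -840274/266223 1889314/266223 3122848/266223; -1379224/266223 3122848/266223 5278990/266223]
step 1: x̄ = F·x = [272192/266223, -1694446/266223, -3609544/266223]
step 1: P̄ = F·P·Fᵀ + Q = [4610620/266223 -7037510/266223 -16694090/266223; -7037510/266223 16528141/266223 36253807/266223; -16694090/266223 36253807/266223 84392101/266223]
step 1: y = z − H·x̄ = [915799/88741, 124772/266223]
step 1: S = H·P̄·Hᵀ + R = [13355267/88741 -2540604/88741; -2540604/88741 30873691/266223]
step 1: K = P̄·Hᵀ·S⁻¹ = [-366161620/4428194189 1259766340/4428194189; 1903946018/4428194189 -646126430/4428194189; 4620975006/4428194189 -2547208658/4428194189]
step 1: x' = x̄ + K·y = [1339145236/4428194189, -8838675996/4428194189, -13544769670/4428194189]
step 1: P' = (I − K·H)·P̄ = [24607075060/4428194189 -55010656930/4428194189 -92470511950/4428194189; -55010656930/4428194189 124878874391/4428194189 210250778813/4428194189; -92470511950/4428194189 210250778813/4428194189 355888009247/4428194189]
step 2: x̄ = F·x = [-12971258318/4428194189, 25750394104/4428194189, 48784327040/4428194189]
step 2: P̄ = F·P·Fᵀ + Q = [236005982644/4428194189 -477167195544/4428194189 -1096184719624/4428194189; -477167195544/4428194189 1087133452626/4428194189 2450594661000/4428194189; -1096184719624/4428194189 2450594661000/4428194189 5605167855534/4428194189]
step 2: y = z − H·x̄ = [-20438673485/4428194189, 23731502249/4428194189]
step 2: S = H·P̄·Hᵀ + R = [1873576082043/4428194189 -724381040532/4428194189; -724381040532/4428194189 802381799105/4428194189]
step 2: K = P̄·Hᵀ·S⁻¹ = [-35070385579748/220991992180119 23662730147708/73663997393373; 44397462909956/73663997393373 -5634167358710/24554665797791; 98363463496964/73663997393373 -17586262605986/24554665797791]
step 2: x' = x̄ + K·y = [-105030546519874/220991992180119, 132860015851258/73663997393373, 74789975496142/73663997393373]
step 2: P' = (I − K·H)·P̄ = [1605655169490844/220991992180119 -1201177608439216/73663997393373 -2021540385974512/73663997393373; -1201177608439216/73663997393373 909165488377546/24554665797791 1531953024052132/24554665797791; -2021540385974512/73663997393373 1531953024052132/24554665797791 2591904948787870/24554665797791]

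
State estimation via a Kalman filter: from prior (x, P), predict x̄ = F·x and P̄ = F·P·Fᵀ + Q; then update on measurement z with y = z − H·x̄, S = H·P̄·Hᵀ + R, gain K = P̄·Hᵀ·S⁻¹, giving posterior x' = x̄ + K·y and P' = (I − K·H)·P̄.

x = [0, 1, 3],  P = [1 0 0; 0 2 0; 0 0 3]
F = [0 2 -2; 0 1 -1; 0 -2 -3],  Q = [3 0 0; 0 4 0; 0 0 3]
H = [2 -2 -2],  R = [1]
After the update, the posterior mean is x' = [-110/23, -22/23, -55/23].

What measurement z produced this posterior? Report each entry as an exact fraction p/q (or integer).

x̄ = F·x = [-4, -2, -11]
P̄ = F·P·Fᵀ + Q = [23 10 10; 10 9 5; 10 5 38]
S = H·P̄·Hᵀ + R = [161]
K = P̄·Hᵀ·S⁻¹ = [6/161; -8/161; -66/161]
x' − x̄ = [-18/23, 24/23, 198/23] = K·y
y = (KᵀK)⁻¹·Kᵀ·(x' − x̄) = [-21]
z = y + H·x̄ = [-21] + [18] = [-3]

z = [-3]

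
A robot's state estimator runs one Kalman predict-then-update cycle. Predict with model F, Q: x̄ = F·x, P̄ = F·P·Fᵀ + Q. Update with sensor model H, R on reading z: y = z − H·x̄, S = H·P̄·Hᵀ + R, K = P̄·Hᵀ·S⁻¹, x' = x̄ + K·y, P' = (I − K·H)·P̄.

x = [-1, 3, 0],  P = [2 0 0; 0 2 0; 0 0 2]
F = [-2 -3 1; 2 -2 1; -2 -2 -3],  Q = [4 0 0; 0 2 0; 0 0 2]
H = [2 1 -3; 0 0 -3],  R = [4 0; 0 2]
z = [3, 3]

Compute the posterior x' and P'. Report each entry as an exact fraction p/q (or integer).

x' = [22456/13351, -54805/13351, -14462/13351]
P' = [49344/13351 -67384/13351 3780/13351; -67384/13351 149562/13351 1046/13351; 3780/13351 1046/13351 2926/13351]

x̄ = F·x = [-7, -8, -4]
P̄ = F·P·Fᵀ + Q = [32 6 14; 6 20 -6; 14 -6 36]
y = z − H·x̄ = [13, -9]
S = H·P̄·Hᵀ + R = [368 258; 258 326]
K = P̄·Hᵀ·S⁻¹ = [4991/13351 -5670/13351; 2914/13351 -1569/13351; -43/13351 -4389/13351]
x' = x̄ + K·y = [22456/13351, -54805/13351, -14462/13351]
P' = (I − K·H)·P̄ = [49344/13351 -67384/13351 3780/13351; -67384/13351 149562/13351 1046/13351; 3780/13351 1046/13351 2926/13351]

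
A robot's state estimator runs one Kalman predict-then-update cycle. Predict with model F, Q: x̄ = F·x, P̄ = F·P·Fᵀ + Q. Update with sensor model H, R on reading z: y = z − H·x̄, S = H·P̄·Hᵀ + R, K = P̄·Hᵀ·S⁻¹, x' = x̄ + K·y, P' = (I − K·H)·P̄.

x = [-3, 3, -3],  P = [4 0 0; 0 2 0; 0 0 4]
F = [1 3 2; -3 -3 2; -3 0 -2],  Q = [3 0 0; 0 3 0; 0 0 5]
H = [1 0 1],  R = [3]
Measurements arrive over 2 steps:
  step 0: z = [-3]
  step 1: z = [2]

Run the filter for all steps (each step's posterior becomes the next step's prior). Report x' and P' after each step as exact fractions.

step 0: x̄ = F·x = [0, -6, 15]
step 0: P̄ = F·P·Fᵀ + Q = [41 -14 -28; -14 73 20; -28 20 57]
step 0: y = z − H·x̄ = [-18]
step 0: S = H·P̄·Hᵀ + R = [45]
step 0: K = P̄·Hᵀ·S⁻¹ = [13/45; 2/15; 29/45]
step 0: x' = x̄ + K·y = [-26/5, -42/5, 17/5]
step 0: P' = (I − K·H)·P̄ = [1676/45 -236/15 -1637/45; -236/15 361/5 242/15; -1637/45 242/15 1724/45]
step 1: x̄ = F·x = [-118/5, 238/5, 44/5]
step 1: P̄ = F·P·Fᵀ + Q = [35864/45 -12329/45 3188/45; -12329/45 49544/45 6172/45; 3188/45 6172/45 2561/45]
step 1: y = z − H·x̄ = [84/5]
step 1: S = H·P̄·Hᵀ + R = [44936/45]
step 1: K = P̄·Hᵀ·S⁻¹ = [9763/11234; -6157/44936; 5749/44936]
step 1: x' = x̄ + K·y = [-50552/5617, 508879/11234, 123005/11234]
step 1: P' = (I − K·H)·P̄ = [240350/5617 -1742071/11234 -451411/11234; -1742071/11234 48631123/44936 6949813/44936; -451411/11234 6949813/44936 1822891/44936]

step 0: x' = [-26/5, -42/5, 17/5], P' = [1676/45 -236/15 -1637/45; -236/15 361/5 242/15; -1637/45 242/15 1724/45]
step 1: x' = [-50552/5617, 508879/11234, 123005/11234], P' = [240350/5617 -1742071/11234 -451411/11234; -1742071/11234 48631123/44936 6949813/44936; -451411/11234 6949813/44936 1822891/44936]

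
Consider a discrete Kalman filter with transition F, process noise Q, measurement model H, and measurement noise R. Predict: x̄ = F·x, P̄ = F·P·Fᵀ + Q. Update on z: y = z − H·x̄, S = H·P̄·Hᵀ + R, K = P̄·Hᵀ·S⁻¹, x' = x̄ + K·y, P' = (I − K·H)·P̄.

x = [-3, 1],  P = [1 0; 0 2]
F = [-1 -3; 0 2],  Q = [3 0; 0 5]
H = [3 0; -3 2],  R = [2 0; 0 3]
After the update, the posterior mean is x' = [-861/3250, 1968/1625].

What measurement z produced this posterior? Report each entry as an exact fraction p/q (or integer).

x̄ = F·x = [0, 2]
P̄ = F·P·Fᵀ + Q = [22 -12; -12 13]
S = H·P̄·Hᵀ + R = [200 -270; -270 397]
K = P̄·Hᵀ·S⁻¹ = [951/3250 -9/325; 612/1625 134/325]
x' − x̄ = [-861/3250, -1282/1625] = K·y
y = (KᵀK)⁻¹·Kᵀ·(x' − x̄) = [-1, -1]
z = y + H·x̄ = [-1, -1] + [0, 4] = [-1, 3]

z = [-1, 3]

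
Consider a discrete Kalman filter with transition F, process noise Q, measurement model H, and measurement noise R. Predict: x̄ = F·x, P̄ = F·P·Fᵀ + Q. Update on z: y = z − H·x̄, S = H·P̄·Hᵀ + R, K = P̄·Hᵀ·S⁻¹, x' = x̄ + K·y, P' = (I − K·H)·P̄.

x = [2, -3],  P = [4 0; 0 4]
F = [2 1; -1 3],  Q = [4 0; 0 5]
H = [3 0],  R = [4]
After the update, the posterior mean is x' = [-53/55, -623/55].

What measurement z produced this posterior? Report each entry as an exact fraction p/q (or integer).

x̄ = F·x = [1, -11]
P̄ = F·P·Fᵀ + Q = [24 4; 4 45]
S = H·P̄·Hᵀ + R = [220]
K = P̄·Hᵀ·S⁻¹ = [18/55; 3/55]
x' − x̄ = [-108/55, -18/55] = K·y
y = (KᵀK)⁻¹·Kᵀ·(x' − x̄) = [-6]
z = y + H·x̄ = [-6] + [3] = [-3]

z = [-3]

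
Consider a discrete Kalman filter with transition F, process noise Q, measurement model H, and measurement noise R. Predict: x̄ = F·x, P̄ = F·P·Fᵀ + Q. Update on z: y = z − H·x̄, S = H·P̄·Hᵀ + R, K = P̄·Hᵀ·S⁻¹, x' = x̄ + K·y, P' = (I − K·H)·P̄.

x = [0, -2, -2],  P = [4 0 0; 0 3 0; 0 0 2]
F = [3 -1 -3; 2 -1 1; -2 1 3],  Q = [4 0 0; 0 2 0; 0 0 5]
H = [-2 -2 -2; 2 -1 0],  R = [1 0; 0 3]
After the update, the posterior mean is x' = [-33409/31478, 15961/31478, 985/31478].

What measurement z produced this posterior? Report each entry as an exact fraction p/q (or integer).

z = [1, -3]

x̄ = F·x = [8, 0, -8]
P̄ = F·P·Fᵀ + Q = [61 21 -45; 21 23 -13; -45 -13 42]
S = H·P̄·Hᵀ + R = [209 -86; -86 186]
K = P̄·Hᵀ·S⁻¹ = [-2539/15739 14745/31478; -4949/15739 -1361/31478; -335/15739 -13341/31478]
x' − x̄ = [-285233/31478, 15961/31478, 252809/31478] = K·y
y = (KᵀK)⁻¹·Kᵀ·(x' − x̄) = [1, -19]
z = y + H·x̄ = [1, -19] + [0, 16] = [1, -3]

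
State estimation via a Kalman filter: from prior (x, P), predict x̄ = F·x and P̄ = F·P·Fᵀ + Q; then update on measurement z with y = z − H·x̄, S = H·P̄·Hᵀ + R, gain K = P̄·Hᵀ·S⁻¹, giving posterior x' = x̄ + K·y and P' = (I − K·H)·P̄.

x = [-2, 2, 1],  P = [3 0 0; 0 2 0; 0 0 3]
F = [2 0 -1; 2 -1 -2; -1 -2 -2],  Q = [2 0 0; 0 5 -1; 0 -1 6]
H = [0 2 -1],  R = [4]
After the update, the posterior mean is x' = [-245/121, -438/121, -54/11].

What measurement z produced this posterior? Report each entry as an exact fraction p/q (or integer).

x̄ = F·x = [-5, -8, -4]
P̄ = F·P·Fᵀ + Q = [17 18 0; 18 31 9; 0 9 29]
S = H·P̄·Hᵀ + R = [121]
K = P̄·Hᵀ·S⁻¹ = [36/121; 53/121; -1/11]
x' − x̄ = [360/121, 530/121, -10/11] = K·y
y = (KᵀK)⁻¹·Kᵀ·(x' − x̄) = [10]
z = y + H·x̄ = [10] + [-12] = [-2]

z = [-2]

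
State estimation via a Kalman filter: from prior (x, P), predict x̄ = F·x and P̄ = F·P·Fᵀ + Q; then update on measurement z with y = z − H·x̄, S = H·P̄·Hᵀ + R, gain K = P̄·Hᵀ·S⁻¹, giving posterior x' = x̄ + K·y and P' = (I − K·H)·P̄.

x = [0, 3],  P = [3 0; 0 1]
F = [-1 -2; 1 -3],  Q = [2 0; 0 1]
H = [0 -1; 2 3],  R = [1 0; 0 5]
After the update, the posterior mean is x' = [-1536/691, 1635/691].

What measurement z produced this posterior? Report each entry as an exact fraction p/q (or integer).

x̄ = F·x = [-6, -9]
P̄ = F·P·Fᵀ + Q = [9 3; 3 13]
S = H·P̄·Hᵀ + R = [14 -45; -45 194]
K = P̄·Hᵀ·S⁻¹ = [633/691 243/691; -497/691 45/691]
x' − x̄ = [2610/691, 7854/691] = K·y
y = (KᵀK)⁻¹·Kᵀ·(x' − x̄) = [-12, 42]
z = y + H·x̄ = [-12, 42] + [9, -39] = [-3, 3]

z = [-3, 3]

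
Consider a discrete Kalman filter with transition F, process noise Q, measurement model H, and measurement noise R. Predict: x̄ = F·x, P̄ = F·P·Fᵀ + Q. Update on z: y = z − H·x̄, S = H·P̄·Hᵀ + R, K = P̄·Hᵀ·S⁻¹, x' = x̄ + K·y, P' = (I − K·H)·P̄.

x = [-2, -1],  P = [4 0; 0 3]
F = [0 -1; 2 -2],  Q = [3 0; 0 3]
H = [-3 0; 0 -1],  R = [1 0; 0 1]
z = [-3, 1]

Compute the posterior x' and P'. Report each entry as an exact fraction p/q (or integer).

x̄ = F·x = [1, -2]
P̄ = F·P·Fᵀ + Q = [6 6; 6 31]
y = z − H·x̄ = [0, -1]
S = H·P̄·Hᵀ + R = [55 18; 18 32]
K = P̄·Hᵀ·S⁻¹ = [-117/359 -3/718; -9/718 -1381/1436]
x' = x̄ + K·y = [721/718, -1491/1436]
P' = (I − K·H)·P̄ = [39/359 3/718; 3/718 1381/1436]

x' = [721/718, -1491/1436]
P' = [39/359 3/718; 3/718 1381/1436]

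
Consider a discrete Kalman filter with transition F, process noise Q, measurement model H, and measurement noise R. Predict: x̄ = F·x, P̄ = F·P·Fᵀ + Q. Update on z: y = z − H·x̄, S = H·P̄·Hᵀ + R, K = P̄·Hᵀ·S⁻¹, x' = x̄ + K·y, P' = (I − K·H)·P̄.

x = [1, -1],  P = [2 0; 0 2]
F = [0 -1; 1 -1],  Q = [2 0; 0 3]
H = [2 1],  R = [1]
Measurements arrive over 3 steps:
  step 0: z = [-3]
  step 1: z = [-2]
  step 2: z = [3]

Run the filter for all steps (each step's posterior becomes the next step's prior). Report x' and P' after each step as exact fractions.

step 0: x̄ = F·x = [1, 2]
step 0: P̄ = F·P·Fᵀ + Q = [4 2; 2 7]
step 0: y = z − H·x̄ = [-7]
step 0: S = H·P̄·Hᵀ + R = [32]
step 0: K = P̄·Hᵀ·S⁻¹ = [5/16; 11/32]
step 0: x' = x̄ + K·y = [-19/16, -13/32]
step 0: P' = (I − K·H)·P̄ = [7/8 -23/16; -23/16 103/32]
step 1: x̄ = F·x = [13/32, -25/32]
step 1: P̄ = F·P·Fᵀ + Q = [167/32 149/32; 149/32 319/32]
step 1: y = z − H·x̄ = [-65/32]
step 1: S = H·P̄·Hᵀ + R = [1615/32]
step 1: K = P̄·Hᵀ·S⁻¹ = [483/1615; 617/1615]
step 1: x' = x̄ + K·y = [-65/323, -503/323]
step 1: P' = (I − K·H)·P̄ = [1138/1615 -1793/1615; -1793/1615 4203/1615]
step 2: x̄ = F·x = [503/323, 438/323]
step 2: P̄ = F·P·Fᵀ + Q = [7433/1615 5996/1615; 5996/1615 13772/1615]
step 2: y = z − H·x̄ = [-25/17]
step 2: S = H·P̄·Hᵀ + R = [3637/85]
step 2: K = P̄·Hᵀ·S⁻¹ = [1098/3637; 1356/3637]
step 2: x' = x̄ + K·y = [76933/69103, 55818/69103]
step 2: P' = (I − K·H)·P̄ = [48557/69103 -76252/69103; -76252/69103 178268/69103]

step 0: x' = [-19/16, -13/32], P' = [7/8 -23/16; -23/16 103/32]
step 1: x' = [-65/323, -503/323], P' = [1138/1615 -1793/1615; -1793/1615 4203/1615]
step 2: x' = [76933/69103, 55818/69103], P' = [48557/69103 -76252/69103; -76252/69103 178268/69103]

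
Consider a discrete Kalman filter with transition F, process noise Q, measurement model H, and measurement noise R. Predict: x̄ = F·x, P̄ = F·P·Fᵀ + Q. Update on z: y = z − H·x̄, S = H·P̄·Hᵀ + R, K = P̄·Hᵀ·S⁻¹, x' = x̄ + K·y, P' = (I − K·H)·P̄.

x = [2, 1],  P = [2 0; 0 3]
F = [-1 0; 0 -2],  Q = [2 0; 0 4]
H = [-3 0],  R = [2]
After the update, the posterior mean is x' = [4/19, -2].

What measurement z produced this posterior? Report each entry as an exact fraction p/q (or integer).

z = [-1]

x̄ = F·x = [-2, -2]
P̄ = F·P·Fᵀ + Q = [4 0; 0 16]
S = H·P̄·Hᵀ + R = [38]
K = P̄·Hᵀ·S⁻¹ = [-6/19; 0]
x' − x̄ = [42/19, 0] = K·y
y = (KᵀK)⁻¹·Kᵀ·(x' − x̄) = [-7]
z = y + H·x̄ = [-7] + [6] = [-1]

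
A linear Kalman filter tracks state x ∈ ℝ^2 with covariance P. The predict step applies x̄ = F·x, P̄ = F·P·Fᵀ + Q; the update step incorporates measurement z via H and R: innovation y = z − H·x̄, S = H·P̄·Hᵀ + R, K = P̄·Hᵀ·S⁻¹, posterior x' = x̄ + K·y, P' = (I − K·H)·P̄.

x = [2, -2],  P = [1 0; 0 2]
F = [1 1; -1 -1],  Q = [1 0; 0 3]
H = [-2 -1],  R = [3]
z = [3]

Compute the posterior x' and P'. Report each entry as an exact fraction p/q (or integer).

x̄ = F·x = [0, 0]
P̄ = F·P·Fᵀ + Q = [4 -3; -3 6]
y = z − H·x̄ = [3]
S = H·P̄·Hᵀ + R = [13]
K = P̄·Hᵀ·S⁻¹ = [-5/13; 0]
x' = x̄ + K·y = [-15/13, 0]
P' = (I − K·H)·P̄ = [27/13 -3; -3 6]

x' = [-15/13, 0]
P' = [27/13 -3; -3 6]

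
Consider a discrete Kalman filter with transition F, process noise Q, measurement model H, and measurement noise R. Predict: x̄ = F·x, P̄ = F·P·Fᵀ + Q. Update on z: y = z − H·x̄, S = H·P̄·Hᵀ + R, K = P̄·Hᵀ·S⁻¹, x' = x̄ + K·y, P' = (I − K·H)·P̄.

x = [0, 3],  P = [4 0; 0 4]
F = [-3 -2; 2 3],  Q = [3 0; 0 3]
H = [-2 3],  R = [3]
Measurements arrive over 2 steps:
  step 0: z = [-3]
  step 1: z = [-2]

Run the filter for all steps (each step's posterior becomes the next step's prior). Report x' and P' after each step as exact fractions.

step 0: x' = [1452/647, 342/647], P' = [3327/647 2091/647; 2091/647 3049/1294]
step 1: x' = [-940304/2832589, -2468934/2832589], P' = [7085622/2832589 4133700/2832589; 4133700/2832589 3305337/2832589]

step 0: x̄ = F·x = [-6, 9]
step 0: P̄ = F·P·Fᵀ + Q = [55 -48; -48 55]
step 0: y = z − H·x̄ = [-42]
step 0: S = H·P̄·Hᵀ + R = [1294]
step 0: K = P̄·Hᵀ·S⁻¹ = [-127/647; 261/1294]
step 0: x' = x̄ + K·y = [1452/647, 342/647]
step 0: P' = (I − K·H)·P̄ = [3327/647 2091/647; 2091/647 3049/1294]
step 1: x̄ = F·x = [-5040/647, 3930/647]
step 1: P̄ = F·P·Fᵀ + Q = [63074/647 -56292/647; -56292/647 108123/1294]
step 1: y = z − H·x̄ = [-23164/647]
step 1: S = H·P̄·Hᵀ + R = [2832589/1294]
step 1: K = P̄·Hᵀ·S⁻¹ = [-590048/2832589; 549537/2832589]
step 1: x' = x̄ + K·y = [-940304/2832589, -2468934/2832589]
step 1: P' = (I − K·H)·P̄ = [7085622/2832589 4133700/2832589; 4133700/2832589 3305337/2832589]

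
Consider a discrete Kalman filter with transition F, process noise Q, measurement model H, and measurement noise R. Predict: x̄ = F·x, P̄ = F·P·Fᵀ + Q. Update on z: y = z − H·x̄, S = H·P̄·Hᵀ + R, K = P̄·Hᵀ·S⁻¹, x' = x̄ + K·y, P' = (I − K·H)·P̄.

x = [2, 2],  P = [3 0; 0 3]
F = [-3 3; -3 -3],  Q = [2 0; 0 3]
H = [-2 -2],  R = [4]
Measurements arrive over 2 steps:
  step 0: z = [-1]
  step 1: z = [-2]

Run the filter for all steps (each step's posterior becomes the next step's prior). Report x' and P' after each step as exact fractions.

step 0: x' = [350/57, -23/4], P' = [1624/57 -28; -28 57/2]
step 1: x' = [66647/39204, -3209/4356], P' = [250145/19602 -25643/2178; -25643/2178 1426/121]

step 0: x̄ = F·x = [0, -12]
step 0: P̄ = F·P·Fᵀ + Q = [56 0; 0 57]
step 0: y = z − H·x̄ = [-25]
step 0: S = H·P̄·Hᵀ + R = [456]
step 0: K = P̄·Hᵀ·S⁻¹ = [-14/57; -1/4]
step 0: x' = x̄ + K·y = [350/57, -23/4]
step 0: P' = (I − K·H)·P̄ = [1624/57 -28; -28 57/2]
step 1: x̄ = F·x = [-2711/76, -89/76]
step 1: P̄ = F·P·Fᵀ + Q = [38719/38 -3/38; -3/38 453/38]
step 1: y = z − H·x̄ = [-1438/19]
step 1: S = H·P̄·Hᵀ + R = [78408/19]
step 1: K = P̄·Hᵀ·S⁻¹ = [-9679/19602; -25/4356]
step 1: x' = x̄ + K·y = [66647/39204, -3209/4356]
step 1: P' = (I − K·H)·P̄ = [250145/19602 -25643/2178; -25643/2178 1426/121]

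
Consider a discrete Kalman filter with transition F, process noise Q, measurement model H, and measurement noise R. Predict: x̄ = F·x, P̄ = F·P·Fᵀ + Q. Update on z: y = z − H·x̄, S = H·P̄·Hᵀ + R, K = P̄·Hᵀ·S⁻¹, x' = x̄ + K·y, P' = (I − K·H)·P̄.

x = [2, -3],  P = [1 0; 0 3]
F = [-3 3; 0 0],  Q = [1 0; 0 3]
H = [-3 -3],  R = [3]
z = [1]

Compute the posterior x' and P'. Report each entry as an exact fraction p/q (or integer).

x' = [-17/11, 12/11]
P' = [370/121 -333/121; -333/121 336/121]

x̄ = F·x = [-15, 0]
P̄ = F·P·Fᵀ + Q = [37 0; 0 3]
y = z − H·x̄ = [-44]
S = H·P̄·Hᵀ + R = [363]
K = P̄·Hᵀ·S⁻¹ = [-37/121; -3/121]
x' = x̄ + K·y = [-17/11, 12/11]
P' = (I − K·H)·P̄ = [370/121 -333/121; -333/121 336/121]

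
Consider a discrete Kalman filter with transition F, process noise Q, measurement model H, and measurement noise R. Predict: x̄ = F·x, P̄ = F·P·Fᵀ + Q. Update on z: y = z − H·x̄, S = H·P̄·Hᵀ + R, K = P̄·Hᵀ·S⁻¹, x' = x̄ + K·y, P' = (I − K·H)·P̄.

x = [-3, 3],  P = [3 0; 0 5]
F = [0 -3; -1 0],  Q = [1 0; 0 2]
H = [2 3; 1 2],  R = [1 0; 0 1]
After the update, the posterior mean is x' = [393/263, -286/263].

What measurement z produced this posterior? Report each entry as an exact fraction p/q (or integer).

z = [1, -3]

x̄ = F·x = [-9, 3]
P̄ = F·P·Fᵀ + Q = [46 0; 0 5]
S = H·P̄·Hᵀ + R = [230 122; 122 67]
K = P̄·Hᵀ·S⁻¹ = [276/263 -322/263; -215/526 235/263]
x' − x̄ = [2760/263, -1075/263] = K·y
y = (KᵀK)⁻¹·Kᵀ·(x' − x̄) = [10, 0]
z = y + H·x̄ = [10, 0] + [-9, -3] = [1, -3]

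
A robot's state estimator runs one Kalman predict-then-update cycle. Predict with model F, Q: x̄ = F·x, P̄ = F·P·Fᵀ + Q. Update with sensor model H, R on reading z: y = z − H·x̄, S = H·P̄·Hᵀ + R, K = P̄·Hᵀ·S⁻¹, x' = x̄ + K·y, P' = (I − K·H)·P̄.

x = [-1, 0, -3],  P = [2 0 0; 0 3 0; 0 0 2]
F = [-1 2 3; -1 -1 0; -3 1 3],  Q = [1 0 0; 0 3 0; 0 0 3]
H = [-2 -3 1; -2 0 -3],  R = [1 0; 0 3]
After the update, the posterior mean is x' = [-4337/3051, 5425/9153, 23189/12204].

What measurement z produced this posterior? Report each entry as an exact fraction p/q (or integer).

z = [3, -3]

x̄ = F·x = [-8, 1, -6]
P̄ = F·P·Fᵀ + Q = [33 -4 30; -4 8 3; 30 3 42]
S = H·P̄·Hᵀ + R = [61 129; 129 873]
K = P̄·Hᵀ·S⁻¹ = [-23/1017 -535/3051; -935/3051 404/9153; 47/4068 -2621/12204]
x' − x̄ = [20071/3051, -3728/9153, 96413/12204] = K·y
y = (KᵀK)⁻¹·Kᵀ·(x' − x̄) = [-4, -37]
z = y + H·x̄ = [-4, -37] + [7, 34] = [3, -3]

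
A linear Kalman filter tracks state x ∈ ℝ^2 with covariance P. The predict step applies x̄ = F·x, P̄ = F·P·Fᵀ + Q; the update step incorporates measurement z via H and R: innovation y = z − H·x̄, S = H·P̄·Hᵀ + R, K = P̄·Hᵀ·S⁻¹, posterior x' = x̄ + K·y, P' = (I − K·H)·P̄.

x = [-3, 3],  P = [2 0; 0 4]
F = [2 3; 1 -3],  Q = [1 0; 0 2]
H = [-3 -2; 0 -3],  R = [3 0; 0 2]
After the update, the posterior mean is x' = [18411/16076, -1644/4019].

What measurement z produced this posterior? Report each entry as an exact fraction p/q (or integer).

x̄ = F·x = [3, -12]
P̄ = F·P·Fᵀ + Q = [45 -32; -32 40]
S = H·P̄·Hᵀ + R = [184 -48; -48 362]
K = P̄·Hᵀ·S⁻¹ = [-10547/32152 891/4019; 2/4019 -1332/4019]
x' − x̄ = [-29817/16076, 46584/4019] = K·y
y = (KᵀK)⁻¹·Kᵀ·(x' − x̄) = [-18, -35]
z = y + H·x̄ = [-18, -35] + [15, 36] = [-3, 1]

z = [-3, 1]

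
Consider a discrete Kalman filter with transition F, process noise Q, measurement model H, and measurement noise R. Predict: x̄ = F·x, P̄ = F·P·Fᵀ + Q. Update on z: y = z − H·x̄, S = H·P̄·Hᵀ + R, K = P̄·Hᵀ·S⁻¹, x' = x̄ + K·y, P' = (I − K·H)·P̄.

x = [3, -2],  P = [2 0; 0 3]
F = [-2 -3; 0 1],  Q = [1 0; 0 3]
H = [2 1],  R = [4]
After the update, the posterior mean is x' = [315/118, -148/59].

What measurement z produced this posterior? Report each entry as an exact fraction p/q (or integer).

x̄ = F·x = [0, -2]
P̄ = F·P·Fᵀ + Q = [36 -9; -9 6]
S = H·P̄·Hᵀ + R = [118]
K = P̄·Hᵀ·S⁻¹ = [63/118; -6/59]
x' − x̄ = [315/118, -30/59] = K·y
y = (KᵀK)⁻¹·Kᵀ·(x' − x̄) = [5]
z = y + H·x̄ = [5] + [-2] = [3]

z = [3]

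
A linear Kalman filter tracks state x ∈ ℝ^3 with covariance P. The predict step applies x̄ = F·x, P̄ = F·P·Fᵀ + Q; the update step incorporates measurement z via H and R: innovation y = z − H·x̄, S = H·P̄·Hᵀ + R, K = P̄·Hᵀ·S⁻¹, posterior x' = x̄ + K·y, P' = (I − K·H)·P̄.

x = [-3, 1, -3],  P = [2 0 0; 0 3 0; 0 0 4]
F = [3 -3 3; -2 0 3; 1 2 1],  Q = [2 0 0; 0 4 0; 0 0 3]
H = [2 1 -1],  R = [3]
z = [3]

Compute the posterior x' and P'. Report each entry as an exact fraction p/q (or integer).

x' = [-41/11, 5, -57/11]
P' = [1018/121 -116/11 1235/242; -116/11 32 114/11; 1235/242 114/11 9995/484]

x̄ = F·x = [-21, -3, -4]
P̄ = F·P·Fᵀ + Q = [83 24 0; 24 48 8; 0 8 21]
y = z − H·x̄ = [44]
S = H·P̄·Hᵀ + R = [484]
K = P̄·Hᵀ·S⁻¹ = [95/242; 2/11; -13/484]
x' = x̄ + K·y = [-41/11, 5, -57/11]
P' = (I − K·H)·P̄ = [1018/121 -116/11 1235/242; -116/11 32 114/11; 1235/242 114/11 9995/484]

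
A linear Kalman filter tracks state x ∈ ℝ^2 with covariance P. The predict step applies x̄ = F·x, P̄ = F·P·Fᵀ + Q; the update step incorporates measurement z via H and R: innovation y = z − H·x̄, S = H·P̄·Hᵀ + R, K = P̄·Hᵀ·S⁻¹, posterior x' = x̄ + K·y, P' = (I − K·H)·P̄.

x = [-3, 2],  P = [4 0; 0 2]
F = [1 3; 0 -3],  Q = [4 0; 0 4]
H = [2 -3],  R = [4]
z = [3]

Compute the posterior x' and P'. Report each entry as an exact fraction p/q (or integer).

x̄ = F·x = [3, -6]
P̄ = F·P·Fᵀ + Q = [26 -18; -18 22]
y = z − H·x̄ = [-21]
S = H·P̄·Hᵀ + R = [522]
K = P̄·Hᵀ·S⁻¹ = [53/261; -17/87]
x' = x̄ + K·y = [-110/87, -55/29]
P' = (I − K·H)·P̄ = [1168/261 236/87; 236/87 60/29]

x' = [-110/87, -55/29]
P' = [1168/261 236/87; 236/87 60/29]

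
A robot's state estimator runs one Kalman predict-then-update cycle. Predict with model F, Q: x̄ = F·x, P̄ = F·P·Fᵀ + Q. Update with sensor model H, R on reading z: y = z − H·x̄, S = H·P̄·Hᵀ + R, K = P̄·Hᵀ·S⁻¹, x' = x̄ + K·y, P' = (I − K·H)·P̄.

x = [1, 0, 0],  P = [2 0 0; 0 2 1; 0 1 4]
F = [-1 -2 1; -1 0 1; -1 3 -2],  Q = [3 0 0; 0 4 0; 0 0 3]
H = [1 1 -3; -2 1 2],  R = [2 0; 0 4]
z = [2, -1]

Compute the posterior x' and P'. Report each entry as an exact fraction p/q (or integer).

x̄ = F·x = [-1, -1, -1]
P̄ = F·P·Fᵀ + Q = [13 4 -11; 4 10 -3; -11 -3 27]
y = z − H·x̄ = [1, 0]
S = H·P̄·Hᵀ + R = [360 -267; -267 234]
K = P̄·Hᵀ·S⁻¹ = [-16/4317 -830/4317; 1438/4317 1567/4317; -913/4317 305/4317]
x' = x̄ + K·y = [-4333/4317, -2879/4317, -5230/4317]
P' = (I − K·H)·P̄ = [20401/4317 4772/1439 3861/1439; 4772/1439 16364/4317 9268/4317; 3861/1439 9268/4317 7559/4317]

x' = [-4333/4317, -2879/4317, -5230/4317]
P' = [20401/4317 4772/1439 3861/1439; 4772/1439 16364/4317 9268/4317; 3861/1439 9268/4317 7559/4317]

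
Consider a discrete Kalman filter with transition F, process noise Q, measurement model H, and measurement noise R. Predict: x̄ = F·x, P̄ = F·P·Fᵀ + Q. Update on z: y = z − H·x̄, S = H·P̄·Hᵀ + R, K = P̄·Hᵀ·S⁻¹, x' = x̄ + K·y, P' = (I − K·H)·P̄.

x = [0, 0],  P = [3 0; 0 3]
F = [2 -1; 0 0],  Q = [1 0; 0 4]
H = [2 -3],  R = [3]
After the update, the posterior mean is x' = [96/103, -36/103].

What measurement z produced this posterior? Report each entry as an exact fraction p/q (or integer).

z = [3]

x̄ = F·x = [0, 0]
P̄ = F·P·Fᵀ + Q = [16 0; 0 4]
S = H·P̄·Hᵀ + R = [103]
K = P̄·Hᵀ·S⁻¹ = [32/103; -12/103]
x' − x̄ = [96/103, -36/103] = K·y
y = (KᵀK)⁻¹·Kᵀ·(x' − x̄) = [3]
z = y + H·x̄ = [3] + [0] = [3]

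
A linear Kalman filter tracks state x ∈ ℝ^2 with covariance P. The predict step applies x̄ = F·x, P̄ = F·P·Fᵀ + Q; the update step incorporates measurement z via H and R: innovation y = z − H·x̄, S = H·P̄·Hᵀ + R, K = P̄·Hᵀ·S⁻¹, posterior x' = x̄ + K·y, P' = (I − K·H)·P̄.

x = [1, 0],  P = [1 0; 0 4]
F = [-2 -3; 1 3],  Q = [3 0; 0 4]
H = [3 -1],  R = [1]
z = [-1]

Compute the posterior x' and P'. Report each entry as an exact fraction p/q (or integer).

x̄ = F·x = [-2, 1]
P̄ = F·P·Fᵀ + Q = [43 -38; -38 41]
y = z − H·x̄ = [6]
S = H·P̄·Hᵀ + R = [657]
K = P̄·Hᵀ·S⁻¹ = [167/657; -155/657]
x' = x̄ + K·y = [-104/219, -91/219]
P' = (I − K·H)·P̄ = [362/657 919/657; 919/657 2912/657]

x' = [-104/219, -91/219]
P' = [362/657 919/657; 919/657 2912/657]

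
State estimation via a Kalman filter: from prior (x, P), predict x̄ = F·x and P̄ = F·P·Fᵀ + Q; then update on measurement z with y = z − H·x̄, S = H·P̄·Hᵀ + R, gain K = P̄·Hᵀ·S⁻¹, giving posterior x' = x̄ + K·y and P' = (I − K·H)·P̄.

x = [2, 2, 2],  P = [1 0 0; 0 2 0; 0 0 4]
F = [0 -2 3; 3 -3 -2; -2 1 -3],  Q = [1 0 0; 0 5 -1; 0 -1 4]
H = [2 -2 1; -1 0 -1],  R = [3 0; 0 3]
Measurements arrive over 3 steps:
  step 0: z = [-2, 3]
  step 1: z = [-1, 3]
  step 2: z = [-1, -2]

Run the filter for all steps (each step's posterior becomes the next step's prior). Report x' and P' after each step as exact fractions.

step 0: x̄ = F·x = [2, -4, -8]
step 0: P̄ = F·P·Fᵀ + Q = [45 -12 -40; -12 48 11; -40 11 46]
step 0: y = z − H·x̄ = [-6, -3]
step 0: S = H·P̄·Hᵀ + R = [313 -18; -18 14]
step 0: K = P̄·Hᵀ·S⁻¹ = [473/2029 -233/4058; -754/2029 -1649/4058; -446/2029 -1443/2029]
step 0: x' = x̄ + K·y = [3139/4058, -2237/4058, -9227/2029]
step 0: P' = (I − K·H)·P̄ = [111441/4058 54651/4058 -55371/2029; 54651/4058 32061/4058 -24852/2029; -55371/2029 -24852/2029 59700/2029]
step 1: x̄ = F·x = [-25444/2029, 26518/2029, 46847/4058]
step 1: P̄ = F·P·Fᵀ + Q = [901675/2029 -800049/2029 -351501/2029; -800049/2029 769073/2029 322577/2029; -351501/2029 322577/2029 319373/4058]
step 1: y = z − H·x̄ = [156943/4058, 8133/4058]
step 1: S = H·P̄·Hᵀ + R = [21105691/4058 -3726955/4058; -3726955/4058 728893/4058]
step 1: K = P̄·Hᵀ·S⁻¹ = [85790569/368062311 -116970581/368062311; -134452099/368062311 -205267477/368062311; -74609704/368062311 -187774657/368062311]
step 1: x' = x̄ + K·y = [-1532047153/368062311, -800937269/368062311, 987179158/368062311]
step 1: P' = (I − K·H)·P̄ = [2804407172/368062311 1448973604/368062311 -2453495429/368062311; 1448973604/368062311 1234066166/368062311 -833171173/368062311; -2453495429/368062311 -833171173/368062311 3016819400/368062311]
step 2: x̄ = F·x = [4563412012/368062311, -4167687968/368062311, -232793479/122687437]
step 2: P̄ = F·P·Fᵀ + Q = [42453755651/368062311 -37305964024/368062311 -5533726833/122687437; -37305964024/368062311 43616215397/368062311 5560084643/122687437; -5533726833/122687437 5560084643/122687437 3612168724/122687437]
step 2: y = z − H·x̄ = [-5710627278/122687437, 3128906953/368062311]
step 2: S = H·P̄·Hᵀ + R = [173847517259/122687437 -29063965389/122687437; -29063965389/122687437 21192087758/368062311]
step 2: K = P̄·Hᵀ·S⁻¹ = [2104538314134/9373817058907 -2776443004717/9373817058907; -3472063396499/9373817058907 -5162028359896/9373817058907; -1842962625633/9373817058907 -5032746398859/9373817058907]
step 2: x' = x̄ + K·y = [-5339705020843/9373817058907, 11585888323882/9373817058907, 25212938123376/9373817058907]
step 2: P' = (I − K·H)·P̄ = [69006212266249/9373817058907 35510963168999/9373817058907 -60676883252098/9373817058907; 35510963168999/9373817058907 30706619219092/9373817058907 -20024878089311/9373817058907; -60676883252098/9373817058907 -20024878089311/9373817058907 75775122448675/9373817058907]

step 0: x' = [3139/4058, -2237/4058, -9227/2029], P' = [111441/4058 54651/4058 -55371/2029; 54651/4058 32061/4058 -24852/2029; -55371/2029 -24852/2029 59700/2029]
step 1: x' = [-1532047153/368062311, -800937269/368062311, 987179158/368062311], P' = [2804407172/368062311 1448973604/368062311 -2453495429/368062311; 1448973604/368062311 1234066166/368062311 -833171173/368062311; -2453495429/368062311 -833171173/368062311 3016819400/368062311]
step 2: x' = [-5339705020843/9373817058907, 11585888323882/9373817058907, 25212938123376/9373817058907], P' = [69006212266249/9373817058907 35510963168999/9373817058907 -60676883252098/9373817058907; 35510963168999/9373817058907 30706619219092/9373817058907 -20024878089311/9373817058907; -60676883252098/9373817058907 -20024878089311/9373817058907 75775122448675/9373817058907]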